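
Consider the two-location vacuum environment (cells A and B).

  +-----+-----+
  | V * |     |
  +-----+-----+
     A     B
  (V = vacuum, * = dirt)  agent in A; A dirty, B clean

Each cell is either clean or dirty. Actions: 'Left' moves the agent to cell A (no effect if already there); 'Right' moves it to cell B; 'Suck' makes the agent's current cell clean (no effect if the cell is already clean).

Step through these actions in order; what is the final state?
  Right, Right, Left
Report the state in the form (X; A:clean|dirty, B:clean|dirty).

(A; A:dirty, B:clean)

1. Right → (B; A:dirty, B:clean)
2. Right → (B; A:dirty, B:clean)
3. Left → (A; A:dirty, B:clean)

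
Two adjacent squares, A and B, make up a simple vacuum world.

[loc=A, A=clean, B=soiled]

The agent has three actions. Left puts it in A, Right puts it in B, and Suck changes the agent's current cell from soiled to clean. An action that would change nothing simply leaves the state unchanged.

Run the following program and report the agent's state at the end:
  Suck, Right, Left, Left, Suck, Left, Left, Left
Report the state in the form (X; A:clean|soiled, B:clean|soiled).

1) do Suck; now (A; A:clean, B:soiled)
2) do Right; now (B; A:clean, B:soiled)
3) do Left; now (A; A:clean, B:soiled)
4) do Left; now (A; A:clean, B:soiled)
5) do Suck; now (A; A:clean, B:soiled)
6) do Left; now (A; A:clean, B:soiled)
7) do Left; now (A; A:clean, B:soiled)
8) do Left; now (A; A:clean, B:soiled)

(A; A:clean, B:soiled)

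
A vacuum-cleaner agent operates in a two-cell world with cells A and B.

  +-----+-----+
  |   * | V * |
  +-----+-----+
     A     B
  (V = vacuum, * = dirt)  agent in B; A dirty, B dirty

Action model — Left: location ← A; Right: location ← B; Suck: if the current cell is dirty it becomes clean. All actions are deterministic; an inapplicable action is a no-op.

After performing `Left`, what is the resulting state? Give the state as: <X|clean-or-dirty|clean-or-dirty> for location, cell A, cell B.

<A|dirty|dirty>

start: <B|dirty|dirty>
[1] after Left: <A|dirty|dirty>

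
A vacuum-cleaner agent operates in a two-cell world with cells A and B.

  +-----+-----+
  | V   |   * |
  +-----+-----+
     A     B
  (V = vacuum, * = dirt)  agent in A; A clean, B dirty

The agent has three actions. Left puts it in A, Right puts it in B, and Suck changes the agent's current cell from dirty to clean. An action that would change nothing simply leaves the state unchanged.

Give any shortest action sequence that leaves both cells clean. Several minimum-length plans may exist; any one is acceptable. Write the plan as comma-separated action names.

Right, Suck

t=1 Right ⇒ (B; A:clean, B:dirty)
t=2 Suck ⇒ (B; A:clean, B:clean)
min 2: go B then Suck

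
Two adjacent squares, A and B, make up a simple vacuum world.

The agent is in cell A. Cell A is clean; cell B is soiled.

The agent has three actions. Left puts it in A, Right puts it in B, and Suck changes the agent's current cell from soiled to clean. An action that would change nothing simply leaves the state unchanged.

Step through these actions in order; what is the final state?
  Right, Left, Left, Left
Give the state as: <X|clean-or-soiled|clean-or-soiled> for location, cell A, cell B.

t=1 Right ⇒ <B|clean|soiled>
t=2 Left ⇒ <A|clean|soiled>
t=3 Left ⇒ <A|clean|soiled>
t=4 Left ⇒ <A|clean|soiled>

<A|clean|soiled>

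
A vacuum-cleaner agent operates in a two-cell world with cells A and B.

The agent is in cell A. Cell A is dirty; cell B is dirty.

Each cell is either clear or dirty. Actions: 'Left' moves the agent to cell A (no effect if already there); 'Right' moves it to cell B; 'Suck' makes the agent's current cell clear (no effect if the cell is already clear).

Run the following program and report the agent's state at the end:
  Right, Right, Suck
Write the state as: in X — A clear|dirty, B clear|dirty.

Right (#1): in B — A dirty, B dirty
Right (#2): in B — A dirty, B dirty
Suck (#3): in B — A dirty, B clear

in B — A dirty, B clear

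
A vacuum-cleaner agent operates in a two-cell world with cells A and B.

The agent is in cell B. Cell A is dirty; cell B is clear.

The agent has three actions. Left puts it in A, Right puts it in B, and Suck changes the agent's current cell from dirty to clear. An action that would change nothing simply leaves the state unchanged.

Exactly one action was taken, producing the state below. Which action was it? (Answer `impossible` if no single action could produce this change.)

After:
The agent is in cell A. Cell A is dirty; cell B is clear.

Left

try  Left: loc=A A=dirty B=clear  ← match
try Right: loc=B A=dirty B=clear
try  Suck: loc=B A=dirty B=clear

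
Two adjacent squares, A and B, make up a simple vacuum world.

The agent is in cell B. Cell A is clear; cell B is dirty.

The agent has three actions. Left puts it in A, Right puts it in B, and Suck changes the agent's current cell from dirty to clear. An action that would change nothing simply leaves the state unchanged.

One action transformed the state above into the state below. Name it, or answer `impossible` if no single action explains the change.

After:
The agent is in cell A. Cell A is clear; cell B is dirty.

try  Left: <A|clear|dirty>  ← match
try Right: <B|clear|dirty>
try  Suck: <B|clear|clear>

Left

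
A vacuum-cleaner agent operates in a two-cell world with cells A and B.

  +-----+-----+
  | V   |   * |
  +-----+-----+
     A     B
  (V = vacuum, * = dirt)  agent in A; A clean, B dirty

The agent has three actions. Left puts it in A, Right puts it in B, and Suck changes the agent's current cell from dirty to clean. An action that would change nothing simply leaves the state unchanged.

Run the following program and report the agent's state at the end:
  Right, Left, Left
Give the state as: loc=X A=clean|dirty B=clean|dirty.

loc=A A=clean B=dirty

t=1 Right ⇒ loc=B A=clean B=dirty
t=2 Left ⇒ loc=A A=clean B=dirty
t=3 Left ⇒ loc=A A=clean B=dirty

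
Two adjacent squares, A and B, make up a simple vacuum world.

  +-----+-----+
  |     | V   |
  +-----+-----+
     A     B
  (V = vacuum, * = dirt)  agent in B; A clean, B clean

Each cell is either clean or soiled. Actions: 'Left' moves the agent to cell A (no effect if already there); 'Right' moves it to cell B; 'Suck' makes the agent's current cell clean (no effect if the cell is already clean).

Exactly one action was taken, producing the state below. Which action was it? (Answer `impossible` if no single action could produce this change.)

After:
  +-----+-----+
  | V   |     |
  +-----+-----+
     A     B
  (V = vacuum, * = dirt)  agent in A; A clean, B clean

Left

try  Left: loc=A A=clean B=clean  ← match
try Right: loc=B A=clean B=clean
try  Suck: loc=B A=clean B=clean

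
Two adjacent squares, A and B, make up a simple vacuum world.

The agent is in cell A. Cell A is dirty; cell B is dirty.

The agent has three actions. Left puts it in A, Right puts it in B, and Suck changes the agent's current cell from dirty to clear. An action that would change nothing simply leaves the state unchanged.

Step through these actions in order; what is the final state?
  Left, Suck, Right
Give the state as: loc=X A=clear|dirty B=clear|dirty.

loc=B A=clear B=dirty

[1] after Left: loc=A A=dirty B=dirty
[2] after Suck: loc=A A=clear B=dirty
[3] after Right: loc=B A=clear B=dirty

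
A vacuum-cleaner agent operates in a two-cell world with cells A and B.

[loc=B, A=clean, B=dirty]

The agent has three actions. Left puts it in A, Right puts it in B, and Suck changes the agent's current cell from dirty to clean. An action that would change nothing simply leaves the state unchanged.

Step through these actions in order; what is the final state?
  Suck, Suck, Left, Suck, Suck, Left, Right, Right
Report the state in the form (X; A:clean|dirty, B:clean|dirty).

(B; A:clean, B:clean)

t=1 Suck ⇒ (B; A:clean, B:clean)
t=2 Suck ⇒ (B; A:clean, B:clean)
t=3 Left ⇒ (A; A:clean, B:clean)
t=4 Suck ⇒ (A; A:clean, B:clean)
t=5 Suck ⇒ (A; A:clean, B:clean)
t=6 Left ⇒ (A; A:clean, B:clean)
t=7 Right ⇒ (B; A:clean, B:clean)
t=8 Right ⇒ (B; A:clean, B:clean)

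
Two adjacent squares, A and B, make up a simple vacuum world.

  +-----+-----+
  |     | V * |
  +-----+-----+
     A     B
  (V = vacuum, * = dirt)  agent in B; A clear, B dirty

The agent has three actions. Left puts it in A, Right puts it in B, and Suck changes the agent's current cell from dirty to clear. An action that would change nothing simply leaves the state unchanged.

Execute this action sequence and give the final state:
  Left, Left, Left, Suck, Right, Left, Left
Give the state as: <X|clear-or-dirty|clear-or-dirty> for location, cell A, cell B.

Left (#1): <A|clear|dirty>
Left (#2): <A|clear|dirty>
Left (#3): <A|clear|dirty>
Suck (#4): <A|clear|dirty>
Right (#5): <B|clear|dirty>
Left (#6): <A|clear|dirty>
Left (#7): <A|clear|dirty>

<A|clear|dirty>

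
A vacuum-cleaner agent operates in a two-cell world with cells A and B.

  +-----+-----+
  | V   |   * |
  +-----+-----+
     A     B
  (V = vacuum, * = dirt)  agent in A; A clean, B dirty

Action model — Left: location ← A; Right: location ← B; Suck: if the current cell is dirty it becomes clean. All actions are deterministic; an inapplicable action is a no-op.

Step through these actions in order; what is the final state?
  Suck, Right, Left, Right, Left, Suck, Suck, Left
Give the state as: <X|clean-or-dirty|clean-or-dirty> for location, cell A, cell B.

t=1 Suck ⇒ <A|clean|dirty>
t=2 Right ⇒ <B|clean|dirty>
t=3 Left ⇒ <A|clean|dirty>
t=4 Right ⇒ <B|clean|dirty>
t=5 Left ⇒ <A|clean|dirty>
t=6 Suck ⇒ <A|clean|dirty>
t=7 Suck ⇒ <A|clean|dirty>
t=8 Left ⇒ <A|clean|dirty>

<A|clean|dirty>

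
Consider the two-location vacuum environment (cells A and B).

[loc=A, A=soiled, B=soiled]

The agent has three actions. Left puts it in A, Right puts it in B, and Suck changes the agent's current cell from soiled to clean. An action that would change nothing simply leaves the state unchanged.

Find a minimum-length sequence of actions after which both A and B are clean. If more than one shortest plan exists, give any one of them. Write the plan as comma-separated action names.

Suck, Right, Suck

1. Suck → (A; A:clean, B:soiled)
2. Right → (B; A:clean, B:soiled)
3. Suck → (B; A:clean, B:clean)
min 3: Suck A + move + Suck B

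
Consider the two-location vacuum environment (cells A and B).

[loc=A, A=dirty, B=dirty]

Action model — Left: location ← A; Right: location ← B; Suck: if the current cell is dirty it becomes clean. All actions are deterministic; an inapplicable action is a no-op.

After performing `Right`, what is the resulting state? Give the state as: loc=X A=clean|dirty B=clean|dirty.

start: loc=A A=dirty B=dirty
1) do Right; now loc=B A=dirty B=dirty

loc=B A=dirty B=dirty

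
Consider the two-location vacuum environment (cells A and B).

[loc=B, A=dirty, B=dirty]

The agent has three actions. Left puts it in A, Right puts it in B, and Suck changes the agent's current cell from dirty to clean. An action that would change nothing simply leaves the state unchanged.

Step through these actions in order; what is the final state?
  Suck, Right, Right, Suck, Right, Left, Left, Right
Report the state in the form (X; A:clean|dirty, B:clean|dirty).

(B; A:dirty, B:clean)

t=1 Suck ⇒ (B; A:dirty, B:clean)
t=2 Right ⇒ (B; A:dirty, B:clean)
t=3 Right ⇒ (B; A:dirty, B:clean)
t=4 Suck ⇒ (B; A:dirty, B:clean)
t=5 Right ⇒ (B; A:dirty, B:clean)
t=6 Left ⇒ (A; A:dirty, B:clean)
t=7 Left ⇒ (A; A:dirty, B:clean)
t=8 Right ⇒ (B; A:dirty, B:clean)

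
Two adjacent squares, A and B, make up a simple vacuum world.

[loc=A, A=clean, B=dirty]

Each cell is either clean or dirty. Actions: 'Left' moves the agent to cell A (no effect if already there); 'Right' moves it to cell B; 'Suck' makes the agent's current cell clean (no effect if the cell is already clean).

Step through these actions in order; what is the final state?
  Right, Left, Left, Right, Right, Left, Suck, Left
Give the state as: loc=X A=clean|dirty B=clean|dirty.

step 1/8 (Right): loc=B A=clean B=dirty
step 2/8 (Left): loc=A A=clean B=dirty
step 3/8 (Left): loc=A A=clean B=dirty
step 4/8 (Right): loc=B A=clean B=dirty
step 5/8 (Right): loc=B A=clean B=dirty
step 6/8 (Left): loc=A A=clean B=dirty
step 7/8 (Suck): loc=A A=clean B=dirty
step 8/8 (Left): loc=A A=clean B=dirty

loc=A A=clean B=dirty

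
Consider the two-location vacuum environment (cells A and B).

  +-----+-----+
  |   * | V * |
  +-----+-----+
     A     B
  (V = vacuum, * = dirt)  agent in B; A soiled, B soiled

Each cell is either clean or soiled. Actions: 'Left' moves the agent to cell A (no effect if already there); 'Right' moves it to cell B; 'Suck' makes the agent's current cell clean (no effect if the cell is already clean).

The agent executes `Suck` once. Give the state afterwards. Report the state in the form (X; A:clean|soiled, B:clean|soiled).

start: (B; A:soiled, B:soiled)
1) do Suck; now (B; A:soiled, B:clean)

(B; A:soiled, B:clean)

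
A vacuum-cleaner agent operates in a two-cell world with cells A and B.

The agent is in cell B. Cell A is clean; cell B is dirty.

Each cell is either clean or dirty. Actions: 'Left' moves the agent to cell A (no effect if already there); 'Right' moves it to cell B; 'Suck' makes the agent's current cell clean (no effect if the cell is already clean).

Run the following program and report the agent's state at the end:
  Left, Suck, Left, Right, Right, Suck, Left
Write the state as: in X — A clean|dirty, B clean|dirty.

1. Left → in A — A clean, B dirty
2. Suck → in A — A clean, B dirty
3. Left → in A — A clean, B dirty
4. Right → in B — A clean, B dirty
5. Right → in B — A clean, B dirty
6. Suck → in B — A clean, B clean
7. Left → in A — A clean, B clean

in A — A clean, B clean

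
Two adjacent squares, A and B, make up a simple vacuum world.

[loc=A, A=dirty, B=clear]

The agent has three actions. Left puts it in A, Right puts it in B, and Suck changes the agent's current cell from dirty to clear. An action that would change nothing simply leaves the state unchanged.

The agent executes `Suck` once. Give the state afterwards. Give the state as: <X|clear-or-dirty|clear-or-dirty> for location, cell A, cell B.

<A|clear|clear>

start: <A|dirty|clear>
t=1 Suck ⇒ <A|clear|clear>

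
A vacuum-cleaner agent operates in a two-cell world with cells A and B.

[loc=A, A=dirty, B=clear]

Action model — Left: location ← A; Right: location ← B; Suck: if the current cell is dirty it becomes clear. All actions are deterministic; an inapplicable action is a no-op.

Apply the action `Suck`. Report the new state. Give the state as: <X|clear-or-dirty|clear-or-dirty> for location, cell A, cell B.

start: <A|dirty|clear>
step 1/1 (Suck): <A|clear|clear>

<A|clear|clear>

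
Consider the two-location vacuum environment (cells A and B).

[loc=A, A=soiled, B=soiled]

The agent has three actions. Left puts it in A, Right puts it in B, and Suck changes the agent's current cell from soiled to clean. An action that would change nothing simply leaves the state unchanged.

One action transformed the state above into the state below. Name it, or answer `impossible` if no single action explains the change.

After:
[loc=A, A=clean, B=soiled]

Suck

try  Left: <A|soiled|soiled>
try Right: <B|soiled|soiled>
try  Suck: <A|clean|soiled>  ← match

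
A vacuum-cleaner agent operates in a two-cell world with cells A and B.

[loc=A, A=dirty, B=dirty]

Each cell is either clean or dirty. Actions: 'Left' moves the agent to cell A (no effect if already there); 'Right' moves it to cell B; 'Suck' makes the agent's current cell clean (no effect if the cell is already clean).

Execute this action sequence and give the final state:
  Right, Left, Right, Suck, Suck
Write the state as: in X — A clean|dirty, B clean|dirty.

in B — A dirty, B clean

[1] after Right: in B — A dirty, B dirty
[2] after Left: in A — A dirty, B dirty
[3] after Right: in B — A dirty, B dirty
[4] after Suck: in B — A dirty, B clean
[5] after Suck: in B — A dirty, B clean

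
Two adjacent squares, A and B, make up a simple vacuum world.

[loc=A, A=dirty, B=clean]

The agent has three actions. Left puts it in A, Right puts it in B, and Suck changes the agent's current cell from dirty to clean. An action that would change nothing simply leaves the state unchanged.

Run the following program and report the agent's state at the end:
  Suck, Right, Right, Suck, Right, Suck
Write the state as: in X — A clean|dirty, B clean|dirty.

1) do Suck; now in A — A clean, B clean
2) do Right; now in B — A clean, B clean
3) do Right; now in B — A clean, B clean
4) do Suck; now in B — A clean, B clean
5) do Right; now in B — A clean, B clean
6) do Suck; now in B — A clean, B clean

in B — A clean, B clean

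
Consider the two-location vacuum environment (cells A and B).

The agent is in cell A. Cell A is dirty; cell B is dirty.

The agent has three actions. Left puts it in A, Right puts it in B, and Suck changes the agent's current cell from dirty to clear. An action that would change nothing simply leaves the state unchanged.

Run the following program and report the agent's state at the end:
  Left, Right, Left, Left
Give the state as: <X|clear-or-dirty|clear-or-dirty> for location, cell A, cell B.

<A|dirty|dirty>

[1] after Left: <A|dirty|dirty>
[2] after Right: <B|dirty|dirty>
[3] after Left: <A|dirty|dirty>
[4] after Left: <A|dirty|dirty>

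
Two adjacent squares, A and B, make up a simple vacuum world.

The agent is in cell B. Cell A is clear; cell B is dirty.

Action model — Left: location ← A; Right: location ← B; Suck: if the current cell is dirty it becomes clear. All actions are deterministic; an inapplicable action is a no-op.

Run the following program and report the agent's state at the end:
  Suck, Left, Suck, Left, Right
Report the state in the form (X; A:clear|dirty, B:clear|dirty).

t=1 Suck ⇒ (B; A:clear, B:clear)
t=2 Left ⇒ (A; A:clear, B:clear)
t=3 Suck ⇒ (A; A:clear, B:clear)
t=4 Left ⇒ (A; A:clear, B:clear)
t=5 Right ⇒ (B; A:clear, B:clear)

(B; A:clear, B:clear)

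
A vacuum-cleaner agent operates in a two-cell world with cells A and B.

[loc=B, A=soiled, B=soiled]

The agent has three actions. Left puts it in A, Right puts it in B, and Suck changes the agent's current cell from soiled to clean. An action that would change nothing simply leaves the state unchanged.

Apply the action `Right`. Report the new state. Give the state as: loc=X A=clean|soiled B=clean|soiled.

start: loc=B A=soiled B=soiled
[1] after Right: loc=B A=soiled B=soiled

loc=B A=soiled B=soiled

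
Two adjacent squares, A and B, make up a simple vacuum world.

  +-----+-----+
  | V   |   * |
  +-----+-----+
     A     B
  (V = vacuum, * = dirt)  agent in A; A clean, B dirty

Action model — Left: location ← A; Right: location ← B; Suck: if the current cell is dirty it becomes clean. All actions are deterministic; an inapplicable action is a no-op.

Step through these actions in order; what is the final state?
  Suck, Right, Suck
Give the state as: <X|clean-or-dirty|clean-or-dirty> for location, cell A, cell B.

<B|clean|clean>

Suck (#1): <A|clean|dirty>
Right (#2): <B|clean|dirty>
Suck (#3): <B|clean|clean>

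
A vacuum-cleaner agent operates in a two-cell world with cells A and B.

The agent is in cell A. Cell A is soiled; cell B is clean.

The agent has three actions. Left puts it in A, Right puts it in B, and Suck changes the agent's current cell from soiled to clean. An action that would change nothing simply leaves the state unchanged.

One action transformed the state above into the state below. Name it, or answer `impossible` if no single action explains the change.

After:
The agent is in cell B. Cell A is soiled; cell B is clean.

Right

try  Left: <A|soiled|clean>
try Right: <B|soiled|clean>  ← match
try  Suck: <A|clean|clean>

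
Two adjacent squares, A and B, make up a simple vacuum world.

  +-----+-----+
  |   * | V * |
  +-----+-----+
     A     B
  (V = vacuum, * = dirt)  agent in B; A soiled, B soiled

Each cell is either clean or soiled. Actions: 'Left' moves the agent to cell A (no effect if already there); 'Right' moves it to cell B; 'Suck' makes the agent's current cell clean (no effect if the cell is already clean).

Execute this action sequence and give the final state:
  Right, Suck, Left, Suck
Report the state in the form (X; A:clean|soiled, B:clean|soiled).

step 1/4 (Right): (B; A:soiled, B:soiled)
step 2/4 (Suck): (B; A:soiled, B:clean)
step 3/4 (Left): (A; A:soiled, B:clean)
step 4/4 (Suck): (A; A:clean, B:clean)

(A; A:clean, B:clean)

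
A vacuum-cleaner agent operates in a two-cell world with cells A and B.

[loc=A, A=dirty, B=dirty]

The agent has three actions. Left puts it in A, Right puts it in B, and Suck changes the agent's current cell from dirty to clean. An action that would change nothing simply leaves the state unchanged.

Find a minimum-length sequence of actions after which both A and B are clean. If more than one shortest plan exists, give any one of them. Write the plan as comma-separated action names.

Suck, Right, Suck

Suck (#1): (A; A:clean, B:dirty)
Right (#2): (B; A:clean, B:dirty)
Suck (#3): (B; A:clean, B:clean)
min 3: Suck A + move + Suck B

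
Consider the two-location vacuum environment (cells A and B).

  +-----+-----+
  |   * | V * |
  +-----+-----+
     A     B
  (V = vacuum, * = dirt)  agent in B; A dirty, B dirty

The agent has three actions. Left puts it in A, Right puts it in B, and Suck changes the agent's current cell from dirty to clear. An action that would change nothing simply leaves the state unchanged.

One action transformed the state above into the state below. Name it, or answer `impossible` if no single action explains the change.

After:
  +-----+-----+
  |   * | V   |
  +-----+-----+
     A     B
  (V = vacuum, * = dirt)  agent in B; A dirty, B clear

try  Left: loc=A A=dirty B=dirty
try Right: loc=B A=dirty B=dirty
try  Suck: loc=B A=dirty B=clear  ← match

Suck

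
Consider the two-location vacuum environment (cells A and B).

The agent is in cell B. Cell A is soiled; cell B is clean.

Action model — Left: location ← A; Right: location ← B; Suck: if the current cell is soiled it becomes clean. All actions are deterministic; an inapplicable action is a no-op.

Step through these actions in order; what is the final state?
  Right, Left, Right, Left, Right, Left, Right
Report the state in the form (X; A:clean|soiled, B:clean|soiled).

1) do Right; now (B; A:soiled, B:clean)
2) do Left; now (A; A:soiled, B:clean)
3) do Right; now (B; A:soiled, B:clean)
4) do Left; now (A; A:soiled, B:clean)
5) do Right; now (B; A:soiled, B:clean)
6) do Left; now (A; A:soiled, B:clean)
7) do Right; now (B; A:soiled, B:clean)

(B; A:soiled, B:clean)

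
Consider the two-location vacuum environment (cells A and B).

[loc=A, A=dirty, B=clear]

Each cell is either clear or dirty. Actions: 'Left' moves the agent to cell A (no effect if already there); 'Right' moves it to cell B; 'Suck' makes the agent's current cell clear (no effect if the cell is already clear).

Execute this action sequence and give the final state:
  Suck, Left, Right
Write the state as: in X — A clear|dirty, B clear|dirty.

t=1 Suck ⇒ in A — A clear, B clear
t=2 Left ⇒ in A — A clear, B clear
t=3 Right ⇒ in B — A clear, B clear

in B — A clear, B clear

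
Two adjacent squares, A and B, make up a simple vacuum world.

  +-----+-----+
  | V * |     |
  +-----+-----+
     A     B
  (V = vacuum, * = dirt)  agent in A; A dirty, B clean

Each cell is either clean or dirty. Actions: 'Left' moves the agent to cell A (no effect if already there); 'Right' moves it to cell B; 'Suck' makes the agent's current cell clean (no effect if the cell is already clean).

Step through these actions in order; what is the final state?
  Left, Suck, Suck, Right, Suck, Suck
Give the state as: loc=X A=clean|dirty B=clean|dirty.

loc=B A=clean B=clean

Left (#1): loc=A A=dirty B=clean
Suck (#2): loc=A A=clean B=clean
Suck (#3): loc=A A=clean B=clean
Right (#4): loc=B A=clean B=clean
Suck (#5): loc=B A=clean B=clean
Suck (#6): loc=B A=clean B=clean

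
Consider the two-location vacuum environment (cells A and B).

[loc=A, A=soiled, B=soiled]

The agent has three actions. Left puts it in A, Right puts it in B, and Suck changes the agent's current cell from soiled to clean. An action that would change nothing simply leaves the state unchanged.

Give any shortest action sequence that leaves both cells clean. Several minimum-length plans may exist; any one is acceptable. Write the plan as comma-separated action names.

Suck, Right, Suck

1) do Suck; now loc=A A=clean B=soiled
2) do Right; now loc=B A=clean B=soiled
3) do Suck; now loc=B A=clean B=clean
min 3: Suck A + move + Suck B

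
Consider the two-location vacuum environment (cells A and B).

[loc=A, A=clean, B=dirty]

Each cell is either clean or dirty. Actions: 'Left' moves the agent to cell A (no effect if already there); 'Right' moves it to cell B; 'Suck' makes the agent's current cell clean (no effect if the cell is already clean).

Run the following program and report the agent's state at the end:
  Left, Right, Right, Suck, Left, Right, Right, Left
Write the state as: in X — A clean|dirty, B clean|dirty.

in A — A clean, B clean

step 1/8 (Left): in A — A clean, B dirty
step 2/8 (Right): in B — A clean, B dirty
step 3/8 (Right): in B — A clean, B dirty
step 4/8 (Suck): in B — A clean, B clean
step 5/8 (Left): in A — A clean, B clean
step 6/8 (Right): in B — A clean, B clean
step 7/8 (Right): in B — A clean, B clean
step 8/8 (Left): in A — A clean, B clean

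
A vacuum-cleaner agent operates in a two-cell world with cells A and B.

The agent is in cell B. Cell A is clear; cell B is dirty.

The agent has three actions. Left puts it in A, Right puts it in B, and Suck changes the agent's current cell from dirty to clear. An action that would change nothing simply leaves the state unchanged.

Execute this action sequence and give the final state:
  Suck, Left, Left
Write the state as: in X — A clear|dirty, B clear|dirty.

in A — A clear, B clear

step 1/3 (Suck): in B — A clear, B clear
step 2/3 (Left): in A — A clear, B clear
step 3/3 (Left): in A — A clear, B clear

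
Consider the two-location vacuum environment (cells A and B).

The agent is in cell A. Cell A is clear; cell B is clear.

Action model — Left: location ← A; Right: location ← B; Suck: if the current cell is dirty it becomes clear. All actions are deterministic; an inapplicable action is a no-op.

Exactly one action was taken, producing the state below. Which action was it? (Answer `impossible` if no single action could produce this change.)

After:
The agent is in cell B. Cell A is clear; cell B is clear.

try  Left: in A — A clear, B clear
try Right: in B — A clear, B clear  ← match
try  Suck: in A — A clear, B clear

Right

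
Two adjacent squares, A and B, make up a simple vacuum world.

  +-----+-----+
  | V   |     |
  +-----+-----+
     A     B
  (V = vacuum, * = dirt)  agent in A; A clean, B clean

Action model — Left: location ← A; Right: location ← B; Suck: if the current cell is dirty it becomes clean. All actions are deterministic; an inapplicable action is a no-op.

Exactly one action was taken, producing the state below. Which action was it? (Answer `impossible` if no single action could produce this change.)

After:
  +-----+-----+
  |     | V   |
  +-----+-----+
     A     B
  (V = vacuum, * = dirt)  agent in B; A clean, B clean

Right

try  Left: in A — A clean, B clean
try Right: in B — A clean, B clean  ← match
try  Suck: in A — A clean, B clean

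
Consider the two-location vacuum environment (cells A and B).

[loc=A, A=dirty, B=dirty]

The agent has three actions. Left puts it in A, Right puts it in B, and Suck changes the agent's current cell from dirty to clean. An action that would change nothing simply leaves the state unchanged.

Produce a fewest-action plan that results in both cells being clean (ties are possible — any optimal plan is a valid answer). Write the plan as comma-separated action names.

Suck, Right, Suck

step 1/3 (Suck): (A; A:clean, B:dirty)
step 2/3 (Right): (B; A:clean, B:dirty)
step 3/3 (Suck): (B; A:clean, B:clean)
min 3: Suck A + move + Suck B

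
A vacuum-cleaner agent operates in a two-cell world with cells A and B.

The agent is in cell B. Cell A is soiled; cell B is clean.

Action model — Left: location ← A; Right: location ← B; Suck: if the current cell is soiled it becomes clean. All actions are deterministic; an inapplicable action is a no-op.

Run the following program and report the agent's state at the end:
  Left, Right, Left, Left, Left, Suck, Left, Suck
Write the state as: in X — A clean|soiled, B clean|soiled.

in A — A clean, B clean

Left (#1): in A — A soiled, B clean
Right (#2): in B — A soiled, B clean
Left (#3): in A — A soiled, B clean
Left (#4): in A — A soiled, B clean
Left (#5): in A — A soiled, B clean
Suck (#6): in A — A clean, B clean
Left (#7): in A — A clean, B clean
Suck (#8): in A — A clean, B clean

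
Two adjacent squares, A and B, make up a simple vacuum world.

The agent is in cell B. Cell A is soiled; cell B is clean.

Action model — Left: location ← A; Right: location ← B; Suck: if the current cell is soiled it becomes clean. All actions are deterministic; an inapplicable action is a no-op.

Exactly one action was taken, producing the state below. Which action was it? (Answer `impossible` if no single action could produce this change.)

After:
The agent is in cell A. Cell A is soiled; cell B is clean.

try  Left: <A|soiled|clean>  ← match
try Right: <B|soiled|clean>
try  Suck: <B|soiled|clean>

Left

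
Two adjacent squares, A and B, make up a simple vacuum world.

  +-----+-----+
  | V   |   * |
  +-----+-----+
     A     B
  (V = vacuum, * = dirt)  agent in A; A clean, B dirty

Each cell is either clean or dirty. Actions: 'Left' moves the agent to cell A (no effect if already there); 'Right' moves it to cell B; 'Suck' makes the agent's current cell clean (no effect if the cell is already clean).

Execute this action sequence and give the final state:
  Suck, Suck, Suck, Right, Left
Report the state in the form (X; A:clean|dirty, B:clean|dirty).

t=1 Suck ⇒ (A; A:clean, B:dirty)
t=2 Suck ⇒ (A; A:clean, B:dirty)
t=3 Suck ⇒ (A; A:clean, B:dirty)
t=4 Right ⇒ (B; A:clean, B:dirty)
t=5 Left ⇒ (A; A:clean, B:dirty)

(A; A:clean, B:dirty)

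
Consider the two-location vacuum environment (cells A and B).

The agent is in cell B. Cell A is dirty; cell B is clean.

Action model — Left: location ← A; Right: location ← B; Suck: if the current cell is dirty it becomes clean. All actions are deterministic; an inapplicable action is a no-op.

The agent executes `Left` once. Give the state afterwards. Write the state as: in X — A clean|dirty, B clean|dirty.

in A — A dirty, B clean

start: in B — A dirty, B clean
1) do Left; now in A — A dirty, B clean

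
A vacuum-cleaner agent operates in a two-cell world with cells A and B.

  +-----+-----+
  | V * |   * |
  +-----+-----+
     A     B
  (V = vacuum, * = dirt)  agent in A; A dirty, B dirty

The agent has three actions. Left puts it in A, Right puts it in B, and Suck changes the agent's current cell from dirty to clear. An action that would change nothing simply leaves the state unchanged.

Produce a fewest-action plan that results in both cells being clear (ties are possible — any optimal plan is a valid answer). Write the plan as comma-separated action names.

t=1 Suck ⇒ <A|clear|dirty>
t=2 Right ⇒ <B|clear|dirty>
t=3 Suck ⇒ <B|clear|clear>
min 3: Suck A + move + Suck B

Suck, Right, Suck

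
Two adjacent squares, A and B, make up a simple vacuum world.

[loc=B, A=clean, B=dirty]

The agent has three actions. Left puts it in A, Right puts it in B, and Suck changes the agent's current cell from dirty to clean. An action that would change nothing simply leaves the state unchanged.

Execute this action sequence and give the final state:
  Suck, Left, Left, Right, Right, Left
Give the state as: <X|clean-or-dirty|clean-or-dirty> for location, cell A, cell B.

<A|clean|clean>

t=1 Suck ⇒ <B|clean|clean>
t=2 Left ⇒ <A|clean|clean>
t=3 Left ⇒ <A|clean|clean>
t=4 Right ⇒ <B|clean|clean>
t=5 Right ⇒ <B|clean|clean>
t=6 Left ⇒ <A|clean|clean>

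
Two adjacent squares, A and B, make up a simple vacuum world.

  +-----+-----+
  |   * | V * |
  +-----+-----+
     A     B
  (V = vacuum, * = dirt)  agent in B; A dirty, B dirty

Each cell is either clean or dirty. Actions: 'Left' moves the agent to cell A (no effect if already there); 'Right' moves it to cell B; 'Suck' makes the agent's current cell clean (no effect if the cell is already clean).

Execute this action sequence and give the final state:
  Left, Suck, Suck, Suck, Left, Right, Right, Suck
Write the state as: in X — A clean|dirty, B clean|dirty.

[1] after Left: in A — A dirty, B dirty
[2] after Suck: in A — A clean, B dirty
[3] after Suck: in A — A clean, B dirty
[4] after Suck: in A — A clean, B dirty
[5] after Left: in A — A clean, B dirty
[6] after Right: in B — A clean, B dirty
[7] after Right: in B — A clean, B dirty
[8] after Suck: in B — A clean, B clean

in B — A clean, B clean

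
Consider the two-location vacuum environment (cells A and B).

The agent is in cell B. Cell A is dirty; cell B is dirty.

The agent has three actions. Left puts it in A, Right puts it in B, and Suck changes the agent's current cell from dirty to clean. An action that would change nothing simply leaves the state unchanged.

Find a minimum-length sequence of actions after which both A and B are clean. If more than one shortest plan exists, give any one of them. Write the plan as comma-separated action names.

Suck (#1): loc=B A=dirty B=clean
Left (#2): loc=A A=dirty B=clean
Suck (#3): loc=A A=clean B=clean
min 3: Suck B + move + Suck A

Suck, Left, Suck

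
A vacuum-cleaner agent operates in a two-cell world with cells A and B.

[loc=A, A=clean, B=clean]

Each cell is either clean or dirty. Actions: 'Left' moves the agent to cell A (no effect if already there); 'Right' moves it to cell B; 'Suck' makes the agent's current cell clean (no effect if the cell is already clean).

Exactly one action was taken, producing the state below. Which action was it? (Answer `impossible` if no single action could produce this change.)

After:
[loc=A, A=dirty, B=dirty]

impossible

try  Left: loc=A A=clean B=clean
try Right: loc=B A=clean B=clean
try  Suck: loc=A A=clean B=clean
no single action produces the after-state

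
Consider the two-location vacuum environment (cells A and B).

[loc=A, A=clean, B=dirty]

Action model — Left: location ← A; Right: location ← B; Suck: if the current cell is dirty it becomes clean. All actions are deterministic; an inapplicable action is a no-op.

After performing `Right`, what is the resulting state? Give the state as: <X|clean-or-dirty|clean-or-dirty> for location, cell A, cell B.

<B|clean|dirty>

start: <A|clean|dirty>
1. Right → <B|clean|dirty>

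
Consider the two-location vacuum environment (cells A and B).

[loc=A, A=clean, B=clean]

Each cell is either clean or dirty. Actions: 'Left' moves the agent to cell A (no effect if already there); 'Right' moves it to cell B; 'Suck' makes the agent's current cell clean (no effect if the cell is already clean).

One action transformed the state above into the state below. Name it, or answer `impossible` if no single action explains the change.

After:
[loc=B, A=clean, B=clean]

try  Left: loc=A A=clean B=clean
try Right: loc=B A=clean B=clean  ← match
try  Suck: loc=A A=clean B=clean

Right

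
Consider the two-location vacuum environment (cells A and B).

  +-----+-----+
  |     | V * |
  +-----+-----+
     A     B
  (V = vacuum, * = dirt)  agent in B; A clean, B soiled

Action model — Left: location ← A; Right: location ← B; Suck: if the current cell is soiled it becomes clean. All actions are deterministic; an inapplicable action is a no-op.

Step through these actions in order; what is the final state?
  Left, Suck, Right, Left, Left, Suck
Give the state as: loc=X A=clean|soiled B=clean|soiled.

loc=A A=clean B=soiled

step 1/6 (Left): loc=A A=clean B=soiled
step 2/6 (Suck): loc=A A=clean B=soiled
step 3/6 (Right): loc=B A=clean B=soiled
step 4/6 (Left): loc=A A=clean B=soiled
step 5/6 (Left): loc=A A=clean B=soiled
step 6/6 (Suck): loc=A A=clean B=soiled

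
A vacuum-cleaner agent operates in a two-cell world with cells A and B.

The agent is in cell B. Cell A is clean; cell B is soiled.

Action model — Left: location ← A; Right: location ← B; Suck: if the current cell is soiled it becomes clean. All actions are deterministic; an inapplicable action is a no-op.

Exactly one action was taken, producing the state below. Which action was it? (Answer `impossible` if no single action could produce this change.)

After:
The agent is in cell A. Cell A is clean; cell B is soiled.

Left

try  Left: (A; A:clean, B:soiled)  ← match
try Right: (B; A:clean, B:soiled)
try  Suck: (B; A:clean, B:clean)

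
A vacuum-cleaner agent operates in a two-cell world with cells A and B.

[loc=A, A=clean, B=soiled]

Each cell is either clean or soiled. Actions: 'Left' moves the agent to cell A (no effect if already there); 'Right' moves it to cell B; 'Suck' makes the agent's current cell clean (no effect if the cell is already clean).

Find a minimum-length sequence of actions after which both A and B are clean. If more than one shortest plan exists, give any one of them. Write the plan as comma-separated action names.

Right, Suck

[1] after Right: in B — A clean, B soiled
[2] after Suck: in B — A clean, B clean
min 2: go B then Suck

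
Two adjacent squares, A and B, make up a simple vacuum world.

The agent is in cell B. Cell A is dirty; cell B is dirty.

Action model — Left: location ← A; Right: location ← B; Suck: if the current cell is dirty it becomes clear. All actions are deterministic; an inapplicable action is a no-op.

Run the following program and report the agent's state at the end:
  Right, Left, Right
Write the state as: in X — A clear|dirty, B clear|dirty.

in B — A dirty, B dirty

t=1 Right ⇒ in B — A dirty, B dirty
t=2 Left ⇒ in A — A dirty, B dirty
t=3 Right ⇒ in B — A dirty, B dirty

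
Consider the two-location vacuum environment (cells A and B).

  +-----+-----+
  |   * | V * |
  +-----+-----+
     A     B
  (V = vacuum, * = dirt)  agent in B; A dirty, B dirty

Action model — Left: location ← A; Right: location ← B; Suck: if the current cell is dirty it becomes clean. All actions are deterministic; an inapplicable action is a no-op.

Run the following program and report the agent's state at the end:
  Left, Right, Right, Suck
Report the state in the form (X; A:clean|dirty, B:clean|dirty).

[1] after Left: (A; A:dirty, B:dirty)
[2] after Right: (B; A:dirty, B:dirty)
[3] after Right: (B; A:dirty, B:dirty)
[4] after Suck: (B; A:dirty, B:clean)

(B; A:dirty, B:clean)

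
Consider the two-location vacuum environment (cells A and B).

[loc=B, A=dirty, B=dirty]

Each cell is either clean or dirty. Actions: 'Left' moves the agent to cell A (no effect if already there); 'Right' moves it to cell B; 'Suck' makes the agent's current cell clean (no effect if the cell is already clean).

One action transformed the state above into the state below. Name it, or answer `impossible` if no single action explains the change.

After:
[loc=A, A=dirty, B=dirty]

Left

try  Left: (A; A:dirty, B:dirty)  ← match
try Right: (B; A:dirty, B:dirty)
try  Suck: (B; A:dirty, B:clean)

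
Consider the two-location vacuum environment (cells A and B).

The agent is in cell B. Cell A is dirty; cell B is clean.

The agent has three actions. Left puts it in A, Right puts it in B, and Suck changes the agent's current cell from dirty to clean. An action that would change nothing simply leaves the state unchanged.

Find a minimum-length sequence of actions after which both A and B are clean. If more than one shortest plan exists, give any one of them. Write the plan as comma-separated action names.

Left (#1): loc=A A=dirty B=clean
Suck (#2): loc=A A=clean B=clean
min 2: go A then Suck

Left, Suck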